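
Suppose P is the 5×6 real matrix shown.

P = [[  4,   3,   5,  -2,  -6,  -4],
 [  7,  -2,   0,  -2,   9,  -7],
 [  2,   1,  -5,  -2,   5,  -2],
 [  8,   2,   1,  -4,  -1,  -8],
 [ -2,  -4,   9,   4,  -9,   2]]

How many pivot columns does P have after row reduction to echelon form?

Row reduce to echelon form.
R2 ← R2 − (7/4)·R1: [0, -29/4, -35/4, 3/2, 39/2, 0]
R3 ← R3 − (1/2)·R1: [0, -1/2, -15/2, -1, 8, 0]
R4 ← R4 − (2)·R1: [0, -4, -9, 0, 11, 0]
R5 ← R5 + (1/2)·R1: [0, -5/2, 23/2, 3, -12, 0]
R3 ← R3 − (2/29)·R2: [0, 0, -200/29, -32/29, 193/29, 0]
R4 ← R4 − (16/29)·R2: [0, 0, -121/29, -24/29, 7/29, 0]
R5 ← R5 − (10/29)·R2: [0, 0, 421/29, 72/29, -543/29, 0]
R4 ← R4 − (121/200)·R3: [0, 0, 0, -4/25, -757/200, 0]
R5 ← R5 + (421/200)·R3: [0, 0, 0, 4/25, -943/200, 0]
R5 ← R5 + R4: [0, 0, 0, 0, -17/2, 0]
Echelon form has 5 nonzero rows, so rank(P) = 5.
Each nonzero row contributes one pivot column: 5 pivot columns.

5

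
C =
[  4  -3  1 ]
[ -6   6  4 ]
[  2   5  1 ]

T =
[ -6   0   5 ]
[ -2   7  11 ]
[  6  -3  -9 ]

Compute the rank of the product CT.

First compute CT:
[[-12, -24, -22],
 [ 48,  30,   0],
 [-16,  32,  56]]
Now row reduce the product.
R2 ← R2 + (4)·R1: [0, -66, -88]
R3 ← R3 − (4/3)·R1: [0, 64, 256/3]
R3 ← R3 + (32/33)·R2: [0, 0, 0]
2 nonzero rows, so rank(CT) = 2.

2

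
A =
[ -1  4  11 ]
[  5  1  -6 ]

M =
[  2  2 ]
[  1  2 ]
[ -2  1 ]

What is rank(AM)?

2

First compute AM:
[[-20,  17],
 [ 23,   6]]
Now row reduce the product.
R2 ← R2 + (23/20)·R1: [0, 511/20]
2 nonzero rows, so rank(AM) = 2.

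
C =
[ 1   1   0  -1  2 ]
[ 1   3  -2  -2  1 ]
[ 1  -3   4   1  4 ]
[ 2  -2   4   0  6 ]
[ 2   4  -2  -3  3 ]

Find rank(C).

Row reduce to echelon form.
R2 ← R2 − R1: [0, 2, -2, -1, -1]
R3 ← R3 − R1: [0, -4, 4, 2, 2]
R4 ← R4 − (2)·R1: [0, -4, 4, 2, 2]
R5 ← R5 − (2)·R1: [0, 2, -2, -1, -1]
R3 ← R3 + (2)·R2: [0, 0, 0, 0, 0]
R4 ← R4 + (2)·R2: [0, 0, 0, 0, 0]
R5 ← R5 − R2: [0, 0, 0, 0, 0]
Echelon form has 2 nonzero rows, so rank(C) = 2.

2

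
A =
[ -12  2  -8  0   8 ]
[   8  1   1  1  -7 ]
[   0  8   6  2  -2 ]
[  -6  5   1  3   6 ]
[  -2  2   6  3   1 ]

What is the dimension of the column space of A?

Row reduce to echelon form.
R2 ← R2 + (2/3)·R1: [0, 7/3, -13/3, 1, -5/3]
R4 ← R4 − (1/2)·R1: [0, 4, 5, 3, 2]
R5 ← R5 − (1/6)·R1: [0, 5/3, 22/3, 3, -1/3]
R3 ← R3 − (24/7)·R2: [0, 0, 146/7, -10/7, 26/7]
R4 ← R4 − (12/7)·R2: [0, 0, 87/7, 9/7, 34/7]
R5 ← R5 − (5/7)·R2: [0, 0, 73/7, 16/7, 6/7]
R4 ← R4 − (87/146)·R3: [0, 0, 0, 156/73, 193/73]
R5 ← R5 − (1/2)·R3: [0, 0, 0, 3, -1]
R5 ← R5 − (73/52)·R4: [0, 0, 0, 0, -245/52]
Echelon form has 5 nonzero rows, so rank(A) = 5.
The column space has dimension equal to the rank: 5.

5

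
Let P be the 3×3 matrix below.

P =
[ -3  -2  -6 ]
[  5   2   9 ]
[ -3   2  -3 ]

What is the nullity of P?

1

Row reduce to echelon form.
R2 ← R2 + (5/3)·R1: [0, -4/3, -1]
R3 ← R3 − R1: [0, 4, 3]
R3 ← R3 + (3)·R2: [0, 0, 0]
2 nonzero rows, so rank(P) = 2.
P has 3 columns; by rank–nullity, nullity = 3 − 2 = 1.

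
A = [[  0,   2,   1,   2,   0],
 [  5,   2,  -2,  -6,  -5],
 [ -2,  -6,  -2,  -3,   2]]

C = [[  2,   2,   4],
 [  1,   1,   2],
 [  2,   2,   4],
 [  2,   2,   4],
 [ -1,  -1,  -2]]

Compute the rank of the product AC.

1

First compute AC:
[[  8,   8,  16],
 [  1,   1,   2],
 [-22, -22, -44]]
Now row reduce the product.
R2 ← R2 − (1/8)·R1: [0, 0, 0]
R3 ← R3 + (11/4)·R1: [0, 0, 0]
1 nonzero row, so rank(AC) = 1.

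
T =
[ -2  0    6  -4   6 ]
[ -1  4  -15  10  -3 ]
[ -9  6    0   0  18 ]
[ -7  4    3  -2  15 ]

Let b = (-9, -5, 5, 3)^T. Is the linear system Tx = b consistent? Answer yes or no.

no

Row reduce the augmented matrix [T | b].
R2 ← R2 − (1/2)·R1: [0, 4, -18, 12, -6, -1/2]
R3 ← R3 − (9/2)·R1: [0, 6, -27, 18, -9, 91/2]
R4 ← R4 − (7/2)·R1: [0, 4, -18, 12, -6, 69/2]
R3 ← R3 − (3/2)·R2: [0, 0, 0, 0, 0, 185/4]
R4 ← R4 − R2: [0, 0, 0, 0, 0, 35]
R4 ← R4 − (28/37)·R3: [0, 0, 0, 0, 0, 0]
The echelon form has 3 nonzero rows; the last pivot sits in the augmented column, so rank(T) = 2 but rank([T|b]) = 3.
Since the ranks differ, the system is inconsistent.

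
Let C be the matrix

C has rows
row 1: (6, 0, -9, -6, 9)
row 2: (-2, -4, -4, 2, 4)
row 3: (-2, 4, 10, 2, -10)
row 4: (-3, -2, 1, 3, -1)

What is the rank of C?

2

Row reduce to echelon form.
R2 ← R2 + (1/3)·R1: [0, -4, -7, 0, 7]
R3 ← R3 + (1/3)·R1: [0, 4, 7, 0, -7]
R4 ← R4 + (1/2)·R1: [0, -2, -7/2, 0, 7/2]
R3 ← R3 + R2: [0, 0, 0, 0, 0]
R4 ← R4 − (1/2)·R2: [0, 0, 0, 0, 0]
Echelon form has 2 nonzero rows, so rank(C) = 2.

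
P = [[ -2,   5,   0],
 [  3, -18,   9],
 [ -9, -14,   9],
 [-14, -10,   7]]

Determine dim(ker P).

Row reduce to echelon form.
R2 ← R2 + (3/2)·R1: [0, -21/2, 9]
R3 ← R3 − (9/2)·R1: [0, -73/2, 9]
R4 ← R4 − (7)·R1: [0, -45, 7]
R3 ← R3 − (73/21)·R2: [0, 0, -156/7]
R4 ← R4 − (30/7)·R2: [0, 0, -221/7]
R4 ← R4 − (17/12)·R3: [0, 0, 0]
3 nonzero rows, so rank(P) = 3.
P has 3 columns; by rank–nullity, nullity = 3 − 3 = 0.

0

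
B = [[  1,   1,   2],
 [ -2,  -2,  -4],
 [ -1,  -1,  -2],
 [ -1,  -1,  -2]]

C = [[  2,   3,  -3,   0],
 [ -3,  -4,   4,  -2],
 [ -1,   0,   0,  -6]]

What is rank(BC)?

First compute BC:
[[ -3,  -1,   1, -14],
 [  6,   2,  -2,  28],
 [  3,   1,  -1,  14],
 [  3,   1,  -1,  14]]
Now row reduce the product.
R2 ← R2 + (2)·R1: [0, 0, 0, 0]
R3 ← R3 + R1: [0, 0, 0, 0]
R4 ← R4 + R1: [0, 0, 0, 0]
1 nonzero row, so rank(BC) = 1.

1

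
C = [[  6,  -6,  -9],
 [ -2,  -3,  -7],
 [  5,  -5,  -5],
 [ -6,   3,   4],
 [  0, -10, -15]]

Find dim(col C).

3

Row reduce to echelon form.
R2 ← R2 + (1/3)·R1: [0, -5, -10]
R3 ← R3 − (5/6)·R1: [0, 0, 5/2]
R4 ← R4 + R1: [0, -3, -5]
R4 ← R4 − (3/5)·R2: [0, 0, 1]
R5 ← R5 − (2)·R2: [0, 0, 5]
R4 ← R4 − (2/5)·R3: [0, 0, 0]
R5 ← R5 − (2)·R3: [0, 0, 0]
Echelon form has 3 nonzero rows, so rank(C) = 3.
The column space has dimension equal to the rank: 3.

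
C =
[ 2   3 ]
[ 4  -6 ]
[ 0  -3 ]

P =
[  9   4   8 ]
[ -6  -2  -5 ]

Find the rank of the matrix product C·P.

2

First compute CP:
[[  0,   2,   1],
 [ 72,  28,  62],
 [ 18,   6,  15]]
Now row reduce the product.
Swap R1 ↔ R2
R3 ← R3 − (1/4)·R1: [0, -1, -1/2]
R3 ← R3 + (1/2)·R2: [0, 0, 0]
2 nonzero rows, so rank(CP) = 2.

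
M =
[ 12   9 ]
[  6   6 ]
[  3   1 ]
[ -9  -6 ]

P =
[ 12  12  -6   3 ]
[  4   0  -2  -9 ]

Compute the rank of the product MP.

2

First compute MP:
[[180, 144, -90, -45],
 [ 96,  72, -48, -36],
 [ 40,  36, -20,   0],
 [-132, -108,  66,  27]]
Now row reduce the product.
R2 ← R2 − (8/15)·R1: [0, -24/5, 0, -12]
R3 ← R3 − (2/9)·R1: [0, 4, 0, 10]
R4 ← R4 + (11/15)·R1: [0, -12/5, 0, -6]
R3 ← R3 + (5/6)·R2: [0, 0, 0, 0]
R4 ← R4 − (1/2)·R2: [0, 0, 0, 0]
2 nonzero rows, so rank(MP) = 2.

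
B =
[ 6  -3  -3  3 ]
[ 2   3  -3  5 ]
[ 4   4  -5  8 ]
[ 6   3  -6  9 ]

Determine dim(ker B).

Row reduce to echelon form.
R2 ← R2 − (1/3)·R1: [0, 4, -2, 4]
R3 ← R3 − (2/3)·R1: [0, 6, -3, 6]
R4 ← R4 − R1: [0, 6, -3, 6]
R3 ← R3 − (3/2)·R2: [0, 0, 0, 0]
R4 ← R4 − (3/2)·R2: [0, 0, 0, 0]
2 nonzero rows, so rank(B) = 2.
B has 4 columns; by rank–nullity, nullity = 4 − 2 = 2.

2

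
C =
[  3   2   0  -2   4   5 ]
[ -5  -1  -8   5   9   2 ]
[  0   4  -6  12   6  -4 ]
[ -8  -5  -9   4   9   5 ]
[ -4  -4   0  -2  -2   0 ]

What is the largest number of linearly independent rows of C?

Row reduce to echelon form.
R2 ← R2 + (5/3)·R1: [0, 7/3, -8, 5/3, 47/3, 31/3]
R4 ← R4 + (8/3)·R1: [0, 1/3, -9, -4/3, 59/3, 55/3]
R5 ← R5 + (4/3)·R1: [0, -4/3, 0, -14/3, 10/3, 20/3]
R3 ← R3 − (12/7)·R2: [0, 0, 54/7, 64/7, -146/7, -152/7]
R4 ← R4 − (1/7)·R2: [0, 0, -55/7, -11/7, 122/7, 118/7]
R5 ← R5 + (4/7)·R2: [0, 0, -32/7, -26/7, 86/7, 88/7]
R4 ← R4 + (55/54)·R3: [0, 0, 0, 209/27, -103/27, -142/27]
R5 ← R5 + (16/27)·R3: [0, 0, 0, 46/27, -2/27, -8/27]
R5 ← R5 − (46/209)·R4: [0, 0, 0, 0, 160/209, 180/209]
Echelon form has 5 nonzero rows, so rank(C) = 5.
The rank gives the maximum number of linearly independent rows: 5.

5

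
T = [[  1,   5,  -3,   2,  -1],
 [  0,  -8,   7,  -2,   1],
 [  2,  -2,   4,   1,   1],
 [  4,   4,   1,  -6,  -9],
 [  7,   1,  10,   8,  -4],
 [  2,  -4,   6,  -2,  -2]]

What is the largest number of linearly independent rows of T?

4

Row reduce to echelon form.
R3 ← R3 − (2)·R1: [0, -12, 10, -3, 3]
R4 ← R4 − (4)·R1: [0, -16, 13, -14, -5]
R5 ← R5 − (7)·R1: [0, -34, 31, -6, 3]
R6 ← R6 − (2)·R1: [0, -14, 12, -6, 0]
R3 ← R3 − (3/2)·R2: [0, 0, -1/2, 0, 3/2]
R4 ← R4 − (2)·R2: [0, 0, -1, -10, -7]
R5 ← R5 − (17/4)·R2: [0, 0, 5/4, 5/2, -5/4]
R6 ← R6 − (7/4)·R2: [0, 0, -1/4, -5/2, -7/4]
R4 ← R4 − (2)·R3: [0, 0, 0, -10, -10]
R5 ← R5 + (5/2)·R3: [0, 0, 0, 5/2, 5/2]
R6 ← R6 − (1/2)·R3: [0, 0, 0, -5/2, -5/2]
R5 ← R5 + (1/4)·R4: [0, 0, 0, 0, 0]
R6 ← R6 − (1/4)·R4: [0, 0, 0, 0, 0]
Echelon form has 4 nonzero rows, so rank(T) = 4.
The rank gives the maximum number of linearly independent rows: 4.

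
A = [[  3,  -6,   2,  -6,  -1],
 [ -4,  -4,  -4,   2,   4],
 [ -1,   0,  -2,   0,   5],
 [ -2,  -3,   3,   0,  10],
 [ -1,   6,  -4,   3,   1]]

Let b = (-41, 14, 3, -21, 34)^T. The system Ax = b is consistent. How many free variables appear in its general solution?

1

Row reduce the augmented matrix [A | b].
R2 ← R2 + (4/3)·R1: [0, -12, -4/3, -6, 8/3, -122/3]
R3 ← R3 + (1/3)·R1: [0, -2, -4/3, -2, 14/3, -32/3]
R4 ← R4 + (2/3)·R1: [0, -7, 13/3, -4, 28/3, -145/3]
R5 ← R5 + (1/3)·R1: [0, 4, -10/3, 1, 2/3, 61/3]
R3 ← R3 − (1/6)·R2: [0, 0, -10/9, -1, 38/9, -35/9]
R4 ← R4 − (7/12)·R2: [0, 0, 46/9, -1/2, 70/9, -443/18]
R5 ← R5 + (1/3)·R2: [0, 0, -34/9, -1, 14/9, 61/9]
R4 ← R4 + (23/5)·R3: [0, 0, 0, -51/10, 136/5, -85/2]
R5 ← R5 − (17/5)·R3: [0, 0, 0, 12/5, -64/5, 20]
R5 ← R5 + (8/17)·R4: [0, 0, 0, 0, 0, 0]
The echelon form has 4 nonzero rows, and every pivot lies in the first 5 columns, so rank(A) = rank([A|b]) = 4.
The system is consistent.
Free variables = (unknowns) − (rank) = 5 − 4 = 1.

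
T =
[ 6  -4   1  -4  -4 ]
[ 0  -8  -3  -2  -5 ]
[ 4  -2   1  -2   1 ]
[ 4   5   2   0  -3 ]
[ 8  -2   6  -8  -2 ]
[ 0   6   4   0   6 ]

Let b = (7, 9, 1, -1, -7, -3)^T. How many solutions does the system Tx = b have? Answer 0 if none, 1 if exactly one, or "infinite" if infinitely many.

Row reduce the augmented matrix [T | b].
R3 ← R3 − (2/3)·R1: [0, 2/3, 1/3, 2/3, 11/3, -11/3]
R4 ← R4 − (2/3)·R1: [0, 23/3, 4/3, 8/3, -1/3, -17/3]
R5 ← R5 − (4/3)·R1: [0, 10/3, 14/3, -8/3, 10/3, -49/3]
R3 ← R3 + (1/12)·R2: [0, 0, 1/12, 1/2, 13/4, -35/12]
R4 ← R4 + (23/24)·R2: [0, 0, -37/24, 3/4, -41/8, 71/24]
R5 ← R5 + (5/12)·R2: [0, 0, 41/12, -7/2, 5/4, -151/12]
R6 ← R6 + (3/4)·R2: [0, 0, 7/4, -3/2, 9/4, 15/4]
R4 ← R4 + (37/2)·R3: [0, 0, 0, 10, 55, -51]
R5 ← R5 − (41)·R3: [0, 0, 0, -24, -132, 107]
R6 ← R6 − (21)·R3: [0, 0, 0, -12, -66, 65]
R5 ← R5 + (12/5)·R4: [0, 0, 0, 0, 0, -77/5]
R6 ← R6 + (6/5)·R4: [0, 0, 0, 0, 0, 19/5]
R6 ← R6 + (19/77)·R5: [0, 0, 0, 0, 0, 0]
The echelon form has 5 nonzero rows; the last pivot sits in the augmented column, so rank(T) = 4 but rank([T|b]) = 5.
Since the ranks differ, the system is inconsistent.
It has no solutions.

0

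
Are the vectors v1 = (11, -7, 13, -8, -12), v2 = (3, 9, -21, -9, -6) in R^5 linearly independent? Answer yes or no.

yes

Form the matrix with these vectors as rows and row reduce.
R2 ← R2 − (3/11)·R1: [0, 120/11, -270/11, -75/11, -30/11]
2 nonzero rows, so the 2 vectors span a space of dimension 2.
Since 2 = 2, the vectors are linearly independent.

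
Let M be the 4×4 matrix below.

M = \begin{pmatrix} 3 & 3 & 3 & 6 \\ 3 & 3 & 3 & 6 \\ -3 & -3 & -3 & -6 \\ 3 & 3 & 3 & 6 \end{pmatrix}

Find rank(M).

Row reduce to echelon form.
R2 ← R2 − R1: [0, 0, 0, 0]
R3 ← R3 + R1: [0, 0, 0, 0]
R4 ← R4 − R1: [0, 0, 0, 0]
Echelon form has 1 nonzero row, so rank(M) = 1.

1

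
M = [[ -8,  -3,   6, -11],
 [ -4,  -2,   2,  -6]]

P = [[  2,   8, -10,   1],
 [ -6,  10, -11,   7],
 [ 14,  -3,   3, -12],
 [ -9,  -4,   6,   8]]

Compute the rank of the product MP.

2

First compute MP:
[[185, -68,  65, -189],
 [ 86, -34,  32, -90]]
Now row reduce the product.
R2 ← R2 − (86/185)·R1: [0, -442/185, 66/37, -396/185]
2 nonzero rows, so rank(MP) = 2.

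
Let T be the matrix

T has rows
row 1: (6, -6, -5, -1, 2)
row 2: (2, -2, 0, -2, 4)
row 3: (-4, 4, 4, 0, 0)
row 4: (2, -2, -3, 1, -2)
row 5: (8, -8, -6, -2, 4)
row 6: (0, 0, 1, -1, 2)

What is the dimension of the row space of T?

2

Row reduce to echelon form.
R2 ← R2 − (1/3)·R1: [0, 0, 5/3, -5/3, 10/3]
R3 ← R3 + (2/3)·R1: [0, 0, 2/3, -2/3, 4/3]
R4 ← R4 − (1/3)·R1: [0, 0, -4/3, 4/3, -8/3]
R5 ← R5 − (4/3)·R1: [0, 0, 2/3, -2/3, 4/3]
R3 ← R3 − (2/5)·R2: [0, 0, 0, 0, 0]
R4 ← R4 + (4/5)·R2: [0, 0, 0, 0, 0]
R5 ← R5 − (2/5)·R2: [0, 0, 0, 0, 0]
R6 ← R6 − (3/5)·R2: [0, 0, 0, 0, 0]
Echelon form has 2 nonzero rows, so rank(T) = 2.
The row space has dimension equal to the rank: 2.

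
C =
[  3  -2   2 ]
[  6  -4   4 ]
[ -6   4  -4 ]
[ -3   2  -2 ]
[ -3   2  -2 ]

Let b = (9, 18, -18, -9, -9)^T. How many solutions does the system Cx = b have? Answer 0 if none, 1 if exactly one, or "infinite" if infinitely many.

infinite

Row reduce the augmented matrix [C | b].
R2 ← R2 − (2)·R1: [0, 0, 0, 0]
R3 ← R3 + (2)·R1: [0, 0, 0, 0]
R4 ← R4 + R1: [0, 0, 0, 0]
R5 ← R5 + R1: [0, 0, 0, 0]
The echelon form has 1 nonzero rows, and every pivot lies in the first 3 columns, so rank(C) = rank([C|b]) = 1.
The system is consistent.
rank = 1 < 3 unknowns, so there are infinitely many solutions.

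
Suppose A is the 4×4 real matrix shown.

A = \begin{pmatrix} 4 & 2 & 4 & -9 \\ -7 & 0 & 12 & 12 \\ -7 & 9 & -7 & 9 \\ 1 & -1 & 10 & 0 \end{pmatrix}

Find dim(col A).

4

Row reduce to echelon form.
R2 ← R2 + (7/4)·R1: [0, 7/2, 19, -15/4]
R3 ← R3 + (7/4)·R1: [0, 25/2, 0, -27/4]
R4 ← R4 − (1/4)·R1: [0, -3/2, 9, 9/4]
R3 ← R3 − (25/7)·R2: [0, 0, -475/7, 93/14]
R4 ← R4 + (3/7)·R2: [0, 0, 120/7, 9/14]
R4 ← R4 + (24/95)·R3: [0, 0, 0, 441/190]
Echelon form has 4 nonzero rows, so rank(A) = 4.
The column space has dimension equal to the rank: 4.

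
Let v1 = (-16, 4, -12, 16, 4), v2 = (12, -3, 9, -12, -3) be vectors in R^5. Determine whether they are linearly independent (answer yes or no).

no

Form the matrix with these vectors as rows and row reduce.
R2 ← R2 + (3/4)·R1: [0, 0, 0, 0, 0]
1 nonzero row, so the 2 vectors span a space of dimension 1.
Since 1 < 2, the vectors are linearly dependent.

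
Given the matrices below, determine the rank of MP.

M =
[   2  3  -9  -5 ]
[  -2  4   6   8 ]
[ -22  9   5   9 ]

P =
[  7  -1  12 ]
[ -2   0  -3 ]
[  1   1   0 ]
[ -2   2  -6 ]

First compute MP:
[[  9, -21,  45],
 [-32,  24, -84],
 [-185,  45, -345]]
Now row reduce the product.
R2 ← R2 + (32/9)·R1: [0, -152/3, 76]
R3 ← R3 + (185/9)·R1: [0, -1160/3, 580]
R3 ← R3 − (145/19)·R2: [0, 0, 0]
2 nonzero rows, so rank(MP) = 2.

2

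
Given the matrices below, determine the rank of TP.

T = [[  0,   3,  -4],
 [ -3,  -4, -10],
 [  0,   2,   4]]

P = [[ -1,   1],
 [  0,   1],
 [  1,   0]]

First compute TP:
[[ -4,   3],
 [ -7,  -7],
 [  4,   2]]
Now row reduce the product.
R2 ← R2 − (7/4)·R1: [0, -49/4]
R3 ← R3 + R1: [0, 5]
R3 ← R3 + (20/49)·R2: [0, 0]
2 nonzero rows, so rank(TP) = 2.

2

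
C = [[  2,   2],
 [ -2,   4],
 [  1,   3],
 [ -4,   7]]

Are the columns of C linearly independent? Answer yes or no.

yes

Row reduce C to echelon form.
R2 ← R2 + R1: [0, 6]
R3 ← R3 − (1/2)·R1: [0, 2]
R4 ← R4 + (2)·R1: [0, 11]
R3 ← R3 − (1/3)·R2: [0, 0]
R4 ← R4 − (11/6)·R2: [0, 0]
2 pivots among 2 columns.
Every column is a pivot column, so the columns are linearly independent.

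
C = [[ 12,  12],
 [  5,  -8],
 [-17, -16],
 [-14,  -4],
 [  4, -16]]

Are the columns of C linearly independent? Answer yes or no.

yes

Row reduce C to echelon form.
R2 ← R2 − (5/12)·R1: [0, -13]
R3 ← R3 + (17/12)·R1: [0, 1]
R4 ← R4 + (7/6)·R1: [0, 10]
R5 ← R5 − (1/3)·R1: [0, -20]
R3 ← R3 + (1/13)·R2: [0, 0]
R4 ← R4 + (10/13)·R2: [0, 0]
R5 ← R5 − (20/13)·R2: [0, 0]
2 pivots among 2 columns.
Every column is a pivot column, so the columns are linearly independent.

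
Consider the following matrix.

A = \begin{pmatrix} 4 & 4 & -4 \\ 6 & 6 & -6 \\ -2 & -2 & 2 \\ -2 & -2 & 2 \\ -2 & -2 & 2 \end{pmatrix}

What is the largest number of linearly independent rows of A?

1

Row reduce to echelon form.
R2 ← R2 − (3/2)·R1: [0, 0, 0]
R3 ← R3 + (1/2)·R1: [0, 0, 0]
R4 ← R4 + (1/2)·R1: [0, 0, 0]
R5 ← R5 + (1/2)·R1: [0, 0, 0]
Echelon form has 1 nonzero row, so rank(A) = 1.
The rank gives the maximum number of linearly independent rows: 1.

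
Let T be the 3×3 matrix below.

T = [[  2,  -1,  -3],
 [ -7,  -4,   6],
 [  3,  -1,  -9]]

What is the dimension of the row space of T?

Row reduce to echelon form.
R2 ← R2 + (7/2)·R1: [0, -15/2, -9/2]
R3 ← R3 − (3/2)·R1: [0, 1/2, -9/2]
R3 ← R3 + (1/15)·R2: [0, 0, -24/5]
Echelon form has 3 nonzero rows, so rank(T) = 3.
The row space has dimension equal to the rank: 3.

3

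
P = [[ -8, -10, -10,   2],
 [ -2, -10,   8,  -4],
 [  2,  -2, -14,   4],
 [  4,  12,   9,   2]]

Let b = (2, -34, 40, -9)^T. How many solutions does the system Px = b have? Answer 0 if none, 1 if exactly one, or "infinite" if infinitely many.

Row reduce the augmented matrix [P | b].
R2 ← R2 − (1/4)·R1: [0, -15/2, 21/2, -9/2, -69/2]
R3 ← R3 + (1/4)·R1: [0, -9/2, -33/2, 9/2, 81/2]
R4 ← R4 + (1/2)·R1: [0, 7, 4, 3, -8]
R3 ← R3 − (3/5)·R2: [0, 0, -114/5, 36/5, 306/5]
R4 ← R4 + (14/15)·R2: [0, 0, 69/5, -6/5, -201/5]
R4 ← R4 + (23/38)·R3: [0, 0, 0, 60/19, -60/19]
The echelon form has 4 nonzero rows, and every pivot lies in the first 4 columns, so rank(P) = rank([P|b]) = 4.
The system is consistent.
rank = 4 = number of unknowns, so the solution is unique.

1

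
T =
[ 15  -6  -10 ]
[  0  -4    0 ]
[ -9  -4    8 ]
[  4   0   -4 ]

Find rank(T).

Row reduce to echelon form.
R3 ← R3 + (3/5)·R1: [0, -38/5, 2]
R4 ← R4 − (4/15)·R1: [0, 8/5, -4/3]
R3 ← R3 − (19/10)·R2: [0, 0, 2]
R4 ← R4 + (2/5)·R2: [0, 0, -4/3]
R4 ← R4 + (2/3)·R3: [0, 0, 0]
Echelon form has 3 nonzero rows, so rank(T) = 3.

3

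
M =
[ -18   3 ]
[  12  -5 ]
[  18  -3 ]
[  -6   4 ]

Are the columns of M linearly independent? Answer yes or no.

yes

Row reduce M to echelon form.
R2 ← R2 + (2/3)·R1: [0, -3]
R3 ← R3 + R1: [0, 0]
R4 ← R4 − (1/3)·R1: [0, 3]
R4 ← R4 + R2: [0, 0]
2 pivots among 2 columns.
Every column is a pivot column, so the columns are linearly independent.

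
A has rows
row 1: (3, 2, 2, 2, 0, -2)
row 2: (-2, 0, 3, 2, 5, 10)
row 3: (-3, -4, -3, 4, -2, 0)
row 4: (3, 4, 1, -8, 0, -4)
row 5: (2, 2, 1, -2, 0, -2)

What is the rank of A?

3

Row reduce to echelon form.
R2 ← R2 + (2/3)·R1: [0, 4/3, 13/3, 10/3, 5, 26/3]
R3 ← R3 + R1: [0, -2, -1, 6, -2, -2]
R4 ← R4 − R1: [0, 2, -1, -10, 0, -2]
R5 ← R5 − (2/3)·R1: [0, 2/3, -1/3, -10/3, 0, -2/3]
R3 ← R3 + (3/2)·R2: [0, 0, 11/2, 11, 11/2, 11]
R4 ← R4 − (3/2)·R2: [0, 0, -15/2, -15, -15/2, -15]
R5 ← R5 − (1/2)·R2: [0, 0, -5/2, -5, -5/2, -5]
R4 ← R4 + (15/11)·R3: [0, 0, 0, 0, 0, 0]
R5 ← R5 + (5/11)·R3: [0, 0, 0, 0, 0, 0]
Echelon form has 3 nonzero rows, so rank(A) = 3.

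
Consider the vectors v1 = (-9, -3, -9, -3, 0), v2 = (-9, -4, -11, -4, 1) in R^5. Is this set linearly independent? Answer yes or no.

Form the matrix with these vectors as rows and row reduce.
R2 ← R2 − R1: [0, -1, -2, -1, 1]
2 nonzero rows, so the 2 vectors span a space of dimension 2.
Since 2 = 2, the vectors are linearly independent.

yes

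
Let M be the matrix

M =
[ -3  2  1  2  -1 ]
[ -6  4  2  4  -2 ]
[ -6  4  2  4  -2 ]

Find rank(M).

Row reduce to echelon form.
R2 ← R2 − (2)·R1: [0, 0, 0, 0, 0]
R3 ← R3 − (2)·R1: [0, 0, 0, 0, 0]
Echelon form has 1 nonzero row, so rank(M) = 1.

1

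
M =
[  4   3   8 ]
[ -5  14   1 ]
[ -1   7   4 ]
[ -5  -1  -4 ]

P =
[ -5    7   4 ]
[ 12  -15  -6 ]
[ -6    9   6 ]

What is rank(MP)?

2

First compute MP:
[[-32,  55,  46],
 [187, -236, -98],
 [ 65, -76, -22],
 [ 37, -56, -38]]
Now row reduce the product.
R2 ← R2 + (187/32)·R1: [0, 2733/32, 2733/16]
R3 ← R3 + (65/32)·R1: [0, 1143/32, 1143/16]
R4 ← R4 + (37/32)·R1: [0, 243/32, 243/16]
R3 ← R3 − (381/911)·R2: [0, 0, 0]
R4 ← R4 − (81/911)·R2: [0, 0, 0]
2 nonzero rows, so rank(MP) = 2.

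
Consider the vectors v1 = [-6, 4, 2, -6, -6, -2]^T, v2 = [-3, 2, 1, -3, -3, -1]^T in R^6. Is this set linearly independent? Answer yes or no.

Form the matrix with these vectors as rows and row reduce.
R2 ← R2 − (1/2)·R1: [0, 0, 0, 0, 0, 0]
1 nonzero row, so the 2 vectors span a space of dimension 1.
Since 1 < 2, the vectors are linearly dependent.

no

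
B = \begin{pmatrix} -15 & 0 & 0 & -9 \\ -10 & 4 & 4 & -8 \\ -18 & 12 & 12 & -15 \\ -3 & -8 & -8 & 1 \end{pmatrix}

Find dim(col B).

3

Row reduce to echelon form.
R2 ← R2 − (2/3)·R1: [0, 4, 4, -2]
R3 ← R3 − (6/5)·R1: [0, 12, 12, -21/5]
R4 ← R4 − (1/5)·R1: [0, -8, -8, 14/5]
R3 ← R3 − (3)·R2: [0, 0, 0, 9/5]
R4 ← R4 + (2)·R2: [0, 0, 0, -6/5]
R4 ← R4 + (2/3)·R3: [0, 0, 0, 0]
Echelon form has 3 nonzero rows, so rank(B) = 3.
The column space has dimension equal to the rank: 3.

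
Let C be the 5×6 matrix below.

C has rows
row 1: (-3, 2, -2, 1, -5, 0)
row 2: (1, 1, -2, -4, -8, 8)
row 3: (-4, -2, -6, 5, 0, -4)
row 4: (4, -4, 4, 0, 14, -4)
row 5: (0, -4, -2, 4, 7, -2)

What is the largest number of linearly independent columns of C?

Row reduce to echelon form.
R2 ← R2 + (1/3)·R1: [0, 5/3, -8/3, -11/3, -29/3, 8]
R3 ← R3 − (4/3)·R1: [0, -14/3, -10/3, 11/3, 20/3, -4]
R4 ← R4 + (4/3)·R1: [0, -4/3, 4/3, 4/3, 22/3, -4]
R3 ← R3 + (14/5)·R2: [0, 0, -54/5, -33/5, -102/5, 92/5]
R4 ← R4 + (4/5)·R2: [0, 0, -4/5, -8/5, -2/5, 12/5]
R5 ← R5 + (12/5)·R2: [0, 0, -42/5, -24/5, -81/5, 86/5]
R4 ← R4 − (2/27)·R3: [0, 0, 0, -10/9, 10/9, 28/27]
R5 ← R5 − (7/9)·R3: [0, 0, 0, 1/3, -1/3, 26/9]
R5 ← R5 + (3/10)·R4: [0, 0, 0, 0, 0, 16/5]
Echelon form has 5 nonzero rows, so rank(C) = 5.
The rank gives the maximum number of linearly independent columns: 5.

5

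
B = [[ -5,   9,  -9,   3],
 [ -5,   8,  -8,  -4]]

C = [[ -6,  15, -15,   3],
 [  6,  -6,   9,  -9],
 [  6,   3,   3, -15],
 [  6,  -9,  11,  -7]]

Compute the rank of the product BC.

First compute BC:
[[ 48, -183, 162,  18],
 [  6, -111,  79,  61]]
Now row reduce the product.
R2 ← R2 − (1/8)·R1: [0, -705/8, 235/4, 235/4]
2 nonzero rows, so rank(BC) = 2.

2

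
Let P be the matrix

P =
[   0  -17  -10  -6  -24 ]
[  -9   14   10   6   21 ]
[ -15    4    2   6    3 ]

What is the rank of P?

Row reduce to echelon form.
Swap R1 ↔ R2
R3 ← R3 − (5/3)·R1: [0, -58/3, -44/3, -4, -32]
R3 ← R3 − (58/51)·R2: [0, 0, -56/17, 48/17, -80/17]
Echelon form has 3 nonzero rows, so rank(P) = 3.

3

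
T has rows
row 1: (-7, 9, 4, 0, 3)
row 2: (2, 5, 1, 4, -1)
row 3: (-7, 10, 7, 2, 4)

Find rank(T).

Row reduce to echelon form.
R2 ← R2 + (2/7)·R1: [0, 53/7, 15/7, 4, -1/7]
R3 ← R3 − R1: [0, 1, 3, 2, 1]
R3 ← R3 − (7/53)·R2: [0, 0, 144/53, 78/53, 54/53]
Echelon form has 3 nonzero rows, so rank(T) = 3.

3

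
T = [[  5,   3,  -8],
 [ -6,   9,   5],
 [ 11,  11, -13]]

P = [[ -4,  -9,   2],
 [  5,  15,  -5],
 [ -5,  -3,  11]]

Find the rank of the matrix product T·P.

3

First compute TP:
[[ 35,  24, -93],
 [ 44, 174,  -2],
 [ 76, 105, -176]]
Now row reduce the product.
R2 ← R2 − (44/35)·R1: [0, 5034/35, 4022/35]
R3 ← R3 − (76/35)·R1: [0, 1851/35, 908/35]
R3 ← R3 − (617/1678)·R2: [0, 0, -13685/839]
3 nonzero rows, so rank(TP) = 3.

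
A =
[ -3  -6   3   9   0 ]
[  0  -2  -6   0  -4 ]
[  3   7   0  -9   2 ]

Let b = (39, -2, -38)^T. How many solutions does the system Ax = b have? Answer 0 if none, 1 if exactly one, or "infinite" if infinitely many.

infinite

Row reduce the augmented matrix [A | b].
R3 ← R3 + R1: [0, 1, 3, 0, 2, 1]
R3 ← R3 + (1/2)·R2: [0, 0, 0, 0, 0, 0]
The echelon form has 2 nonzero rows, and every pivot lies in the first 5 columns, so rank(A) = rank([A|b]) = 2.
The system is consistent.
rank = 2 < 5 unknowns, so there are infinitely many solutions.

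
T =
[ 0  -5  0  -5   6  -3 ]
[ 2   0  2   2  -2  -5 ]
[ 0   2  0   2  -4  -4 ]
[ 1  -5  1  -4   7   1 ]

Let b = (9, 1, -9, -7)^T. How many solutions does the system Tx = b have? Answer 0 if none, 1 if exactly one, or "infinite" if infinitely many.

0

Row reduce the augmented matrix [T | b].
Swap R1 ↔ R2
R4 ← R4 − (1/2)·R1: [0, -5, 0, -5, 8, 7/2, -15/2]
R3 ← R3 + (2/5)·R2: [0, 0, 0, 0, -8/5, -26/5, -27/5]
R4 ← R4 − R2: [0, 0, 0, 0, 2, 13/2, -33/2]
R4 ← R4 + (5/4)·R3: [0, 0, 0, 0, 0, 0, -93/4]
The echelon form has 4 nonzero rows; the last pivot sits in the augmented column, so rank(T) = 3 but rank([T|b]) = 4.
Since the ranks differ, the system is inconsistent.
It has no solutions.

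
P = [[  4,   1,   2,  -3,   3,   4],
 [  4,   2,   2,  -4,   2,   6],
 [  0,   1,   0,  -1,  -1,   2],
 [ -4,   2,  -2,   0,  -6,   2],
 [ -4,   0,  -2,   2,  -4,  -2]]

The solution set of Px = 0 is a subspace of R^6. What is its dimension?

4

Row reduce to echelon form.
R2 ← R2 − R1: [0, 1, 0, -1, -1, 2]
R4 ← R4 + R1: [0, 3, 0, -3, -3, 6]
R5 ← R5 + R1: [0, 1, 0, -1, -1, 2]
R3 ← R3 − R2: [0, 0, 0, 0, 0, 0]
R4 ← R4 − (3)·R2: [0, 0, 0, 0, 0, 0]
R5 ← R5 − R2: [0, 0, 0, 0, 0, 0]
2 nonzero rows, so rank(P) = 2.
P has 6 columns; by rank–nullity, nullity = 6 − 2 = 4.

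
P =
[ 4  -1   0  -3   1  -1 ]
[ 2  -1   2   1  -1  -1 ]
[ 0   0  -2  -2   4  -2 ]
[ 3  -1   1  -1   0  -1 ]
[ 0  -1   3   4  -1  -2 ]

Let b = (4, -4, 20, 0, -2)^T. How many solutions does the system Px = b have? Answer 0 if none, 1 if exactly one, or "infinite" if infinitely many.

Row reduce the augmented matrix [P | b].
R2 ← R2 − (1/2)·R1: [0, -1/2, 2, 5/2, -3/2, -1/2, -6]
R4 ← R4 − (3/4)·R1: [0, -1/4, 1, 5/4, -3/4, -1/4, -3]
R4 ← R4 − (1/2)·R2: [0, 0, 0, 0, 0, 0, 0]
R5 ← R5 − (2)·R2: [0, 0, -1, -1, 2, -1, 10]
R5 ← R5 − (1/2)·R3: [0, 0, 0, 0, 0, 0, 0]
The echelon form has 3 nonzero rows, and every pivot lies in the first 6 columns, so rank(P) = rank([P|b]) = 3.
The system is consistent.
rank = 3 < 6 unknowns, so there are infinitely many solutions.

infinite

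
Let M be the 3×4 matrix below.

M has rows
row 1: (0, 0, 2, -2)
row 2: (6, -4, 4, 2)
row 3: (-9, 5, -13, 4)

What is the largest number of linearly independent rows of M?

Row reduce to echelon form.
Swap R1 ↔ R2
R3 ← R3 + (3/2)·R1: [0, -1, -7, 7]
Swap R2 ↔ R3
Echelon form has 3 nonzero rows, so rank(M) = 3.
The rank gives the maximum number of linearly independent rows: 3.

3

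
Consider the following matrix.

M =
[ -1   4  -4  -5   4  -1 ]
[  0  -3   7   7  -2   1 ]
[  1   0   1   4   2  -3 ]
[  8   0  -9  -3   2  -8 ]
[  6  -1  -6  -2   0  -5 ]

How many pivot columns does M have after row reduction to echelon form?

4

Row reduce to echelon form.
R3 ← R3 + R1: [0, 4, -3, -1, 6, -4]
R4 ← R4 + (8)·R1: [0, 32, -41, -43, 34, -16]
R5 ← R5 + (6)·R1: [0, 23, -30, -32, 24, -11]
R3 ← R3 + (4/3)·R2: [0, 0, 19/3, 25/3, 10/3, -8/3]
R4 ← R4 + (32/3)·R2: [0, 0, 101/3, 95/3, 38/3, -16/3]
R5 ← R5 + (23/3)·R2: [0, 0, 71/3, 65/3, 26/3, -10/3]
R4 ← R4 − (101/19)·R3: [0, 0, 0, -240/19, -96/19, 168/19]
R5 ← R5 − (71/19)·R3: [0, 0, 0, -180/19, -72/19, 126/19]
R5 ← R5 − (3/4)·R4: [0, 0, 0, 0, 0, 0]
Echelon form has 4 nonzero rows, so rank(M) = 4.
Each nonzero row contributes one pivot column: 4 pivot columns.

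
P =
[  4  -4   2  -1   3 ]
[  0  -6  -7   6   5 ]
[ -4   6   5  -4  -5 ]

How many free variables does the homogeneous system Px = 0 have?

Row reduce to echelon form.
R3 ← R3 + R1: [0, 2, 7, -5, -2]
R3 ← R3 + (1/3)·R2: [0, 0, 14/3, -3, -1/3]
3 nonzero rows, so rank(P) = 3.
P has 5 columns; by rank–nullity, nullity = 5 − 3 = 2.

2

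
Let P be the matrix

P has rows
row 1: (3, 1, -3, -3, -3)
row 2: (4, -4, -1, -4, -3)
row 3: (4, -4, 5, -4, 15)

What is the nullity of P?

Row reduce to echelon form.
R2 ← R2 − (4/3)·R1: [0, -16/3, 3, 0, 1]
R3 ← R3 − (4/3)·R1: [0, -16/3, 9, 0, 19]
R3 ← R3 − R2: [0, 0, 6, 0, 18]
3 nonzero rows, so rank(P) = 3.
P has 5 columns; by rank–nullity, nullity = 5 − 3 = 2.

2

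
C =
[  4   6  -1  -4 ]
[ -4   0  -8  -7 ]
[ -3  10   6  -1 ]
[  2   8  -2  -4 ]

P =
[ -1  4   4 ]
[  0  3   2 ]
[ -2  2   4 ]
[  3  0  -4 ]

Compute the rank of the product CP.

2

First compute CP:
[[-14,  32,  40],
 [ -1, -32, -20],
 [-12,  30,  36],
 [-10,  28,  32]]
Now row reduce the product.
R2 ← R2 − (1/14)·R1: [0, -240/7, -160/7]
R3 ← R3 − (6/7)·R1: [0, 18/7, 12/7]
R4 ← R4 − (5/7)·R1: [0, 36/7, 24/7]
R3 ← R3 + (3/40)·R2: [0, 0, 0]
R4 ← R4 + (3/20)·R2: [0, 0, 0]
2 nonzero rows, so rank(CP) = 2.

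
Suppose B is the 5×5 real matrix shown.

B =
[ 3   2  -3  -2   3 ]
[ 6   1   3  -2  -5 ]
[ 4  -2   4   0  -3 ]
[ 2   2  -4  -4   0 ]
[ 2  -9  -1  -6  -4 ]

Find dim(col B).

Row reduce to echelon form.
R2 ← R2 − (2)·R1: [0, -3, 9, 2, -11]
R3 ← R3 − (4/3)·R1: [0, -14/3, 8, 8/3, -7]
R4 ← R4 − (2/3)·R1: [0, 2/3, -2, -8/3, -2]
R5 ← R5 − (2/3)·R1: [0, -31/3, 1, -14/3, -6]
R3 ← R3 − (14/9)·R2: [0, 0, -6, -4/9, 91/9]
R4 ← R4 + (2/9)·R2: [0, 0, 0, -20/9, -40/9]
R5 ← R5 − (31/9)·R2: [0, 0, -30, -104/9, 287/9]
R5 ← R5 − (5)·R3: [0, 0, 0, -28/3, -56/3]
R5 ← R5 − (21/5)·R4: [0, 0, 0, 0, 0]
Echelon form has 4 nonzero rows, so rank(B) = 4.
The column space has dimension equal to the rank: 4.

4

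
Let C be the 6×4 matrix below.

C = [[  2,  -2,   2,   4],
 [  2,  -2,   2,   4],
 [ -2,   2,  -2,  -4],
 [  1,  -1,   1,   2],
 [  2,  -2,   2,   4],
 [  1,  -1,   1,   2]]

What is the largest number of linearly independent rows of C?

Row reduce to echelon form.
R2 ← R2 − R1: [0, 0, 0, 0]
R3 ← R3 + R1: [0, 0, 0, 0]
R4 ← R4 − (1/2)·R1: [0, 0, 0, 0]
R5 ← R5 − R1: [0, 0, 0, 0]
R6 ← R6 − (1/2)·R1: [0, 0, 0, 0]
Echelon form has 1 nonzero row, so rank(C) = 1.
The rank gives the maximum number of linearly independent rows: 1.

1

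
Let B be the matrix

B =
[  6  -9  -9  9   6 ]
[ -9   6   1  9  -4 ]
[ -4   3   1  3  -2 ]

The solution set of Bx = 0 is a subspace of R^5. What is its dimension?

Row reduce to echelon form.
R2 ← R2 + (3/2)·R1: [0, -15/2, -25/2, 45/2, 5]
R3 ← R3 + (2/3)·R1: [0, -3, -5, 9, 2]
R3 ← R3 − (2/5)·R2: [0, 0, 0, 0, 0]
2 nonzero rows, so rank(B) = 2.
B has 5 columns; by rank–nullity, nullity = 5 − 2 = 3.

3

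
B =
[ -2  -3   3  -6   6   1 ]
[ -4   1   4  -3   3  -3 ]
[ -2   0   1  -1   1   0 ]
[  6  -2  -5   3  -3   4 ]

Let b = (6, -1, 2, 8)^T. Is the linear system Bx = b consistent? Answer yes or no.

no

Row reduce the augmented matrix [B | b].
R2 ← R2 − (2)·R1: [0, 7, -2, 9, -9, -5, -13]
R3 ← R3 − R1: [0, 3, -2, 5, -5, -1, -4]
R4 ← R4 + (3)·R1: [0, -11, 4, -15, 15, 7, 26]
R3 ← R3 − (3/7)·R2: [0, 0, -8/7, 8/7, -8/7, 8/7, 11/7]
R4 ← R4 + (11/7)·R2: [0, 0, 6/7, -6/7, 6/7, -6/7, 39/7]
R4 ← R4 + (3/4)·R3: [0, 0, 0, 0, 0, 0, 27/4]
The echelon form has 4 nonzero rows; the last pivot sits in the augmented column, so rank(B) = 3 but rank([B|b]) = 4.
Since the ranks differ, the system is inconsistent.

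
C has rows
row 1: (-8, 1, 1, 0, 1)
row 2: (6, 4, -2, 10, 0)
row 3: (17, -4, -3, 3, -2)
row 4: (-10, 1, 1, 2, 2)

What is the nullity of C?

Row reduce to echelon form.
R2 ← R2 + (3/4)·R1: [0, 19/4, -5/4, 10, 3/4]
R3 ← R3 + (17/8)·R1: [0, -15/8, -7/8, 3, 1/8]
R4 ← R4 − (5/4)·R1: [0, -1/4, -1/4, 2, 3/4]
R3 ← R3 + (15/38)·R2: [0, 0, -26/19, 132/19, 8/19]
R4 ← R4 + (1/19)·R2: [0, 0, -6/19, 48/19, 15/19]
R4 ← R4 − (3/13)·R3: [0, 0, 0, 12/13, 9/13]
4 nonzero rows, so rank(C) = 4.
C has 5 columns; by rank–nullity, nullity = 5 − 4 = 1.

1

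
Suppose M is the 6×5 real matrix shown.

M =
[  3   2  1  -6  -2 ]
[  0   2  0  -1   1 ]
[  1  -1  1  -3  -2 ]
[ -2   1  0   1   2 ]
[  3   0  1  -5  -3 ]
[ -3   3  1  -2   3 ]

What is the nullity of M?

Row reduce to echelon form.
R3 ← R3 − (1/3)·R1: [0, -5/3, 2/3, -1, -4/3]
R4 ← R4 + (2/3)·R1: [0, 7/3, 2/3, -3, 2/3]
R5 ← R5 − R1: [0, -2, 0, 1, -1]
R6 ← R6 + R1: [0, 5, 2, -8, 1]
R3 ← R3 + (5/6)·R2: [0, 0, 2/3, -11/6, -1/2]
R4 ← R4 − (7/6)·R2: [0, 0, 2/3, -11/6, -1/2]
R5 ← R5 + R2: [0, 0, 0, 0, 0]
R6 ← R6 − (5/2)·R2: [0, 0, 2, -11/2, -3/2]
R4 ← R4 − R3: [0, 0, 0, 0, 0]
R6 ← R6 − (3)·R3: [0, 0, 0, 0, 0]
3 nonzero rows, so rank(M) = 3.
M has 5 columns; by rank–nullity, nullity = 5 − 3 = 2.

2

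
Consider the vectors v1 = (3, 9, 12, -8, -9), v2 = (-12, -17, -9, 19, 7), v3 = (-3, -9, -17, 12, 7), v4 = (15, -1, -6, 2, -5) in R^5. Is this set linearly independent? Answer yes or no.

Form the matrix with these vectors as rows and row reduce.
R2 ← R2 + (4)·R1: [0, 19, 39, -13, -29]
R3 ← R3 + R1: [0, 0, -5, 4, -2]
R4 ← R4 − (5)·R1: [0, -46, -66, 42, 40]
R4 ← R4 + (46/19)·R2: [0, 0, 540/19, 200/19, -574/19]
R4 ← R4 + (108/19)·R3: [0, 0, 0, 632/19, -790/19]
4 nonzero rows, so the 4 vectors span a space of dimension 4.
Since 4 = 4, the vectors are linearly independent.

yes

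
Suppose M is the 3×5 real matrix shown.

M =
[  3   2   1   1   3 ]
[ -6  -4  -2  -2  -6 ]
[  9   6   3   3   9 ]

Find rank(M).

1

Row reduce to echelon form.
R2 ← R2 + (2)·R1: [0, 0, 0, 0, 0]
R3 ← R3 − (3)·R1: [0, 0, 0, 0, 0]
Echelon form has 1 nonzero row, so rank(M) = 1.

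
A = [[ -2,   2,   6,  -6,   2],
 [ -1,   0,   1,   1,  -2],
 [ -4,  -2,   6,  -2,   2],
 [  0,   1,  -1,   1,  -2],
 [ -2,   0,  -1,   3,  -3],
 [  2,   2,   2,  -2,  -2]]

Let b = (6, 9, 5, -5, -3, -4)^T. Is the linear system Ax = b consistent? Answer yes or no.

no

Row reduce the augmented matrix [A | b].
R2 ← R2 − (1/2)·R1: [0, -1, -2, 4, -3, 6]
R3 ← R3 − (2)·R1: [0, -6, -6, 10, -2, -7]
R5 ← R5 − R1: [0, -2, -7, 9, -5, -9]
R6 ← R6 + R1: [0, 4, 8, -8, 0, 2]
R3 ← R3 − (6)·R2: [0, 0, 6, -14, 16, -43]
R4 ← R4 + R2: [0, 0, -3, 5, -5, 1]
R5 ← R5 − (2)·R2: [0, 0, -3, 1, 1, -21]
R6 ← R6 + (4)·R2: [0, 0, 0, 8, -12, 26]
R4 ← R4 + (1/2)·R3: [0, 0, 0, -2, 3, -41/2]
R5 ← R5 + (1/2)·R3: [0, 0, 0, -6, 9, -85/2]
R5 ← R5 − (3)·R4: [0, 0, 0, 0, 0, 19]
R6 ← R6 + (4)·R4: [0, 0, 0, 0, 0, -56]
R6 ← R6 + (56/19)·R5: [0, 0, 0, 0, 0, 0]
The echelon form has 5 nonzero rows; the last pivot sits in the augmented column, so rank(A) = 4 but rank([A|b]) = 5.
Since the ranks differ, the system is inconsistent.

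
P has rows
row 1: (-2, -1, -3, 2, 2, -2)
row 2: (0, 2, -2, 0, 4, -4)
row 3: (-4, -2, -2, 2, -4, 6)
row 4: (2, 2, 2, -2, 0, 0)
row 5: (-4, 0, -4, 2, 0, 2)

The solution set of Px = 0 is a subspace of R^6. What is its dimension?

3

Row reduce to echelon form.
R3 ← R3 − (2)·R1: [0, 0, 4, -2, -8, 10]
R4 ← R4 + R1: [0, 1, -1, 0, 2, -2]
R5 ← R5 − (2)·R1: [0, 2, 2, -2, -4, 6]
R4 ← R4 − (1/2)·R2: [0, 0, 0, 0, 0, 0]
R5 ← R5 − R2: [0, 0, 4, -2, -8, 10]
R5 ← R5 − R3: [0, 0, 0, 0, 0, 0]
3 nonzero rows, so rank(P) = 3.
P has 6 columns; by rank–nullity, nullity = 6 − 3 = 3.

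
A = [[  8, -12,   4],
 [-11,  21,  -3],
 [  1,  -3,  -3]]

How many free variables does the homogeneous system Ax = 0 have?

Row reduce to echelon form.
R2 ← R2 + (11/8)·R1: [0, 9/2, 5/2]
R3 ← R3 − (1/8)·R1: [0, -3/2, -7/2]
R3 ← R3 + (1/3)·R2: [0, 0, -8/3]
3 nonzero rows, so rank(A) = 3.
A has 3 columns; by rank–nullity, nullity = 3 − 3 = 0.

0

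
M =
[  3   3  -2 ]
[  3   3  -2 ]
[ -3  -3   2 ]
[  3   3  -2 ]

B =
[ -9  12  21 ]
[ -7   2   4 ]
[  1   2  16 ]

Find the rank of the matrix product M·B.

First compute MB:
[[-50,  38,  43],
 [-50,  38,  43],
 [ 50, -38, -43],
 [-50,  38,  43]]
Now row reduce the product.
R2 ← R2 − R1: [0, 0, 0]
R3 ← R3 + R1: [0, 0, 0]
R4 ← R4 − R1: [0, 0, 0]
1 nonzero row, so rank(MB) = 1.

1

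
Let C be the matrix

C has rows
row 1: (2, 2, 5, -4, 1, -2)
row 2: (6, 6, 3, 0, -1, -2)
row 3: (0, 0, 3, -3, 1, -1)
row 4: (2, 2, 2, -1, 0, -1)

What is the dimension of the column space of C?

2

Row reduce to echelon form.
R2 ← R2 − (3)·R1: [0, 0, -12, 12, -4, 4]
R4 ← R4 − R1: [0, 0, -3, 3, -1, 1]
R3 ← R3 + (1/4)·R2: [0, 0, 0, 0, 0, 0]
R4 ← R4 − (1/4)·R2: [0, 0, 0, 0, 0, 0]
Echelon form has 2 nonzero rows, so rank(C) = 2.
The column space has dimension equal to the rank: 2.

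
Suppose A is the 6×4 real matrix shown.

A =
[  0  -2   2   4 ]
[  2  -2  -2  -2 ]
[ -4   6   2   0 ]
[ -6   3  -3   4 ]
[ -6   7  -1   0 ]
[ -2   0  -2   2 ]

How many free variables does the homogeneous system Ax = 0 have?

1

Row reduce to echelon form.
Swap R1 ↔ R2
R3 ← R3 + (2)·R1: [0, 2, -2, -4]
R4 ← R4 + (3)·R1: [0, -3, -9, -2]
R5 ← R5 + (3)·R1: [0, 1, -7, -6]
R6 ← R6 + R1: [0, -2, -4, 0]
R3 ← R3 + R2: [0, 0, 0, 0]
R4 ← R4 − (3/2)·R2: [0, 0, -12, -8]
R5 ← R5 + (1/2)·R2: [0, 0, -6, -4]
R6 ← R6 − R2: [0, 0, -6, -4]
Swap R3 ↔ R4
R5 ← R5 − (1/2)·R3: [0, 0, 0, 0]
R6 ← R6 − (1/2)·R3: [0, 0, 0, 0]
3 nonzero rows, so rank(A) = 3.
A has 4 columns; by rank–nullity, nullity = 4 − 3 = 1.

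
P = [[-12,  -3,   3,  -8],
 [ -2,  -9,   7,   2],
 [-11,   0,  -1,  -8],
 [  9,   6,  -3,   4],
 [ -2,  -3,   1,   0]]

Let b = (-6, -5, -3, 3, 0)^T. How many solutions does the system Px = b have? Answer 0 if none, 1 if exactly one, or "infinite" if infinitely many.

0

Row reduce the augmented matrix [P | b].
R2 ← R2 − (1/6)·R1: [0, -17/2, 13/2, 10/3, -4]
R3 ← R3 − (11/12)·R1: [0, 11/4, -15/4, -2/3, 5/2]
R4 ← R4 + (3/4)·R1: [0, 15/4, -3/4, -2, -3/2]
R5 ← R5 − (1/6)·R1: [0, -5/2, 1/2, 4/3, 1]
R3 ← R3 + (11/34)·R2: [0, 0, -28/17, 7/17, 41/34]
R4 ← R4 + (15/34)·R2: [0, 0, 36/17, -9/17, -111/34]
R5 ← R5 − (5/17)·R2: [0, 0, -24/17, 6/17, 37/17]
R4 ← R4 + (9/7)·R3: [0, 0, 0, 0, -12/7]
R5 ← R5 − (6/7)·R3: [0, 0, 0, 0, 8/7]
R5 ← R5 + (2/3)·R4: [0, 0, 0, 0, 0]
The echelon form has 4 nonzero rows; the last pivot sits in the augmented column, so rank(P) = 3 but rank([P|b]) = 4.
Since the ranks differ, the system is inconsistent.
It has no solutions.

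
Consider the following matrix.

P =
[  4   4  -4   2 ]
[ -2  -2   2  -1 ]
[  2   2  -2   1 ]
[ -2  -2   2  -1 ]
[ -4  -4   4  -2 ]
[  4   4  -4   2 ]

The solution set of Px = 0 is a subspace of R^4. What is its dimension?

3

Row reduce to echelon form.
R2 ← R2 + (1/2)·R1: [0, 0, 0, 0]
R3 ← R3 − (1/2)·R1: [0, 0, 0, 0]
R4 ← R4 + (1/2)·R1: [0, 0, 0, 0]
R5 ← R5 + R1: [0, 0, 0, 0]
R6 ← R6 − R1: [0, 0, 0, 0]
1 nonzero row, so rank(P) = 1.
P has 4 columns; by rank–nullity, nullity = 4 − 1 = 3.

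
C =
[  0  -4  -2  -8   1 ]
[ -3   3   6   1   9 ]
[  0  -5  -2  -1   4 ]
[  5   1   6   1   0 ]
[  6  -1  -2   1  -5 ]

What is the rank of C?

5

Row reduce to echelon form.
Swap R1 ↔ R2
R4 ← R4 + (5/3)·R1: [0, 6, 16, 8/3, 15]
R5 ← R5 + (2)·R1: [0, 5, 10, 3, 13]
R3 ← R3 − (5/4)·R2: [0, 0, 1/2, 9, 11/4]
R4 ← R4 + (3/2)·R2: [0, 0, 13, -28/3, 33/2]
R5 ← R5 + (5/4)·R2: [0, 0, 15/2, -7, 57/4]
R4 ← R4 − (26)·R3: [0, 0, 0, -730/3, -55]
R5 ← R5 − (15)·R3: [0, 0, 0, -142, -27]
R5 ← R5 − (213/365)·R4: [0, 0, 0, 0, 372/73]
Echelon form has 5 nonzero rows, so rank(C) = 5.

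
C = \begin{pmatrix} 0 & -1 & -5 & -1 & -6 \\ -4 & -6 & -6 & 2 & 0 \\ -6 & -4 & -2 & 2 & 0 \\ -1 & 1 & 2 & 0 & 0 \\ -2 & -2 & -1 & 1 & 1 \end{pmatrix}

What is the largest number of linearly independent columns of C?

Row reduce to echelon form.
Swap R1 ↔ R2
R3 ← R3 − (3/2)·R1: [0, 5, 7, -1, 0]
R4 ← R4 − (1/4)·R1: [0, 5/2, 7/2, -1/2, 0]
R5 ← R5 − (1/2)·R1: [0, 1, 2, 0, 1]
R3 ← R3 + (5)·R2: [0, 0, -18, -6, -30]
R4 ← R4 + (5/2)·R2: [0, 0, -9, -3, -15]
R5 ← R5 + R2: [0, 0, -3, -1, -5]
R4 ← R4 − (1/2)·R3: [0, 0, 0, 0, 0]
R5 ← R5 − (1/6)·R3: [0, 0, 0, 0, 0]
Echelon form has 3 nonzero rows, so rank(C) = 3.
The rank gives the maximum number of linearly independent columns: 3.

3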